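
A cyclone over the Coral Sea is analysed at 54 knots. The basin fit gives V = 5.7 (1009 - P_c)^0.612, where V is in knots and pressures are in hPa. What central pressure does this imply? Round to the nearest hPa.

970 hPa

ΔP = (V / 5.7)^(1/0.612) = (54/5.7)^1.634.
54/5.7 = 9.474; 9.474^1.634 ≈ 39.41 hPa.
P_c = 1009 − 39.41 = 969.59 ≈ 970 hPa.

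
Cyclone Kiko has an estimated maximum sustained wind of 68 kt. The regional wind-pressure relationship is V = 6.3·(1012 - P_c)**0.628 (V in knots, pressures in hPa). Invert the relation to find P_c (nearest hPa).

968 hPa

ΔP = (V / 6.3)^(1/0.628) = (68/6.3)^1.592.
68/6.3 = 10.794; 10.794^1.592 ≈ 44.17 hPa.
P_c = 1012 − 44.17 = 967.83 ≈ 968 hPa.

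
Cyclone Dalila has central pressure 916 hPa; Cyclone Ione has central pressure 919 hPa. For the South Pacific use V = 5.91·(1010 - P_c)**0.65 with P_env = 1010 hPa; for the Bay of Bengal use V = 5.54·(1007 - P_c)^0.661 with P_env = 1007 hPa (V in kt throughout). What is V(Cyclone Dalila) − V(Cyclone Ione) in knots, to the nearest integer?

6 kt

Cyclone Dalila: ΔP = 94; V ≈ 5.91 × 94^0.65 ≈ 113.27 kt.
Cyclone Ione: ΔP = 88; V ≈ 5.54 × 88^0.661 ≈ 106.86 kt.
Difference ≈ 113.27 − 106.86 = 6.41 → 6 kt.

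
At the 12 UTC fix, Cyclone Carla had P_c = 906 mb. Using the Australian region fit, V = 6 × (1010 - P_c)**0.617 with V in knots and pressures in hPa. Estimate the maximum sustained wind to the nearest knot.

105 kt

ΔP = 1010 − 906 = 104 mb.
104^0.617 ≈ 17.559.
V ≈ 6 × 17.559 ≈ 105.4 kt.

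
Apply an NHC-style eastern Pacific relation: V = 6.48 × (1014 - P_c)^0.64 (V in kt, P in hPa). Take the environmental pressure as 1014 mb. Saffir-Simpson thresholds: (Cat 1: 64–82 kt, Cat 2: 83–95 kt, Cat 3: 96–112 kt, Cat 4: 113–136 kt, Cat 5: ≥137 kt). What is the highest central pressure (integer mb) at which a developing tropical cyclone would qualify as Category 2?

Category 2 begins at V = 83 kt.
Required ΔP = (83/6.48)^(1/0.64) = 12.809^1.562 ≈ 53.76 mb.
P_c ≤ 1014 − 53.76 = 960.24, so the highest integer P_c is 960 mb.

960 mb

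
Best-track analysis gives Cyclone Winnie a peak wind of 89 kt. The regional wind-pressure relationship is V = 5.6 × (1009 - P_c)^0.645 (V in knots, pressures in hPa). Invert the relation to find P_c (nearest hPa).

ΔP = (V / 5.6)^(1/0.645) = (89/5.6)^1.550.
89/5.6 = 15.893; 15.893^1.550 ≈ 72.83 hPa.
P_c = 1009 − 72.83 = 936.17 ≈ 936 hPa.

936 hPa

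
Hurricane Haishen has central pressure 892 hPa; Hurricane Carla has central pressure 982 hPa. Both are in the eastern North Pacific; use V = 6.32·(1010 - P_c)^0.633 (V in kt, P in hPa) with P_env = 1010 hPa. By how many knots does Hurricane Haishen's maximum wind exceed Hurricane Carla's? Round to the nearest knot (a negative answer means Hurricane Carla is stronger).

Hurricane Haishen: ΔP = 118; V ≈ 6.32 × 118^0.633 ≈ 129.48 kt.
Hurricane Carla: ΔP = 28; V ≈ 6.32 × 28^0.633 ≈ 52.09 kt.
Difference ≈ 129.48 − 52.09 = 77.39 → 77 kt.

77 kt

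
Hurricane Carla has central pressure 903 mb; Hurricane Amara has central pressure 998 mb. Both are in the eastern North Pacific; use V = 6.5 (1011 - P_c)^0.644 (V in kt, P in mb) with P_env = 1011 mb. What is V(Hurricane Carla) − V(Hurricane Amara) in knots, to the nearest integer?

Hurricane Carla: ΔP = 108; V ≈ 6.5 × 108^0.644 ≈ 132.57 kt.
Hurricane Amara: ΔP = 13; V ≈ 6.5 × 13^0.644 ≈ 33.91 kt.
Difference ≈ 132.57 − 33.91 = 98.66 → 99 kt.

99 kt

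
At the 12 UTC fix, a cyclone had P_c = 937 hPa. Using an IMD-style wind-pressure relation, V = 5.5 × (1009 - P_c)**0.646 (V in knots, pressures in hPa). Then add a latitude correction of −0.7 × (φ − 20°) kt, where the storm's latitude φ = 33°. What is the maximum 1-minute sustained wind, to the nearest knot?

78 kt

ΔP = 1009 − 937 = 72 hPa.
72^0.646 ≈ 15.843.
V ≈ 5.5 × 15.843 ≈ 87.1 kt.
Latitude correction: −0.7 × (33 − 20) = -9.1 kt.
Corrected V ≈ 78 kt → 78 kt.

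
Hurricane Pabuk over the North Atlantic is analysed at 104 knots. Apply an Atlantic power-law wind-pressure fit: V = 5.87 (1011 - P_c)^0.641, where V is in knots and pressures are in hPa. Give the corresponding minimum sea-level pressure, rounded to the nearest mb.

922 mb

ΔP = (V / 5.87)^(1/0.641) = (104/5.87)^1.560.
104/5.87 = 17.717; 17.717^1.560 ≈ 88.63 mb.
P_c = 1011 − 88.63 = 922.37 ≈ 922 mb.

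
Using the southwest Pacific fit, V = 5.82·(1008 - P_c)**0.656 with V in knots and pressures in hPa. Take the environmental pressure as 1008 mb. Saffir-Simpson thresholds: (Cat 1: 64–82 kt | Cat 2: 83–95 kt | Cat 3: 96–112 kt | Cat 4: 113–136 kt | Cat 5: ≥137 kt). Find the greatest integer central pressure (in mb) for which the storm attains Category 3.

Category 3 begins at V = 96 kt.
Required ΔP = (96/5.82)^(1/0.656) = 16.495^1.524 ≈ 71.73 mb.
P_c ≤ 1008 − 71.73 = 936.27, so the highest integer P_c is 936 mb.

936 mb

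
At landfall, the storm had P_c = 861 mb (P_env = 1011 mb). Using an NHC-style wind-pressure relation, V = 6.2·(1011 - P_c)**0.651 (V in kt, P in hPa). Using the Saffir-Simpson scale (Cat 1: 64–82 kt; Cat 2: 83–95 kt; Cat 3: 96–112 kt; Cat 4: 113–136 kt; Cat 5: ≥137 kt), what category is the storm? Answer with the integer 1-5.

ΔP = 1011 − 861 = 150 mb.
V ≈ 6.2 × 150^0.651 = 6.2 × 26.10 ≈ 162 kt.
162 kt falls in the Category 5 band.

5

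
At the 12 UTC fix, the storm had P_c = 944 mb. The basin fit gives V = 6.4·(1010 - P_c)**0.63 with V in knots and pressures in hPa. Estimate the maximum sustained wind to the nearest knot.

90 kt

ΔP = 1010 − 944 = 66 mb.
66^0.63 ≈ 14.006.
V ≈ 6.4 × 14.006 ≈ 89.6 kt.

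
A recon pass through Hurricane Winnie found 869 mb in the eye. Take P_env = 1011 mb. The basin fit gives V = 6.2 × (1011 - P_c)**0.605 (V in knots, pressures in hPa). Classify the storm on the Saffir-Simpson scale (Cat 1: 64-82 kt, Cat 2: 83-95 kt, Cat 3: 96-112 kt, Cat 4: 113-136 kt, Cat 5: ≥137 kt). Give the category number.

4

ΔP = 1011 − 869 = 142 mb.
V ≈ 6.2 × 142^0.605 = 6.2 × 20.05 ≈ 124 kt.
124 kt falls in the Category 4 band.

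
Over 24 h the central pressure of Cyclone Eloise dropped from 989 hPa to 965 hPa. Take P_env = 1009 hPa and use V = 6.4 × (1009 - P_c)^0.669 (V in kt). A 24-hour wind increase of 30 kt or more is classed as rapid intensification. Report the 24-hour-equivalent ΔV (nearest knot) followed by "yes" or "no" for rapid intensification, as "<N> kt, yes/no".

33 kt, yes

V₁: ΔP = 20, V ≈ 6.4 × 20^0.669 ≈ 47.49 kt.
V₂: ΔP = 44, V ≈ 6.4 × 44^0.669 ≈ 80.47 kt.
ΔV over 24 h = 32.98 kt → 24 h equivalent = 32.98 × 24/24 ≈ 32.98 kt.
33 kt ≥ 30 kt ⇒ rapid intensification.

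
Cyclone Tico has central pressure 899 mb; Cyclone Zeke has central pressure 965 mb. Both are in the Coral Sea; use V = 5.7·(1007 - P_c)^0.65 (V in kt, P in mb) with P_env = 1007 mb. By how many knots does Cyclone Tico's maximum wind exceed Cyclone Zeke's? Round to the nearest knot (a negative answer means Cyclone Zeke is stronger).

Cyclone Tico: ΔP = 108; V ≈ 5.7 × 108^0.65 ≈ 119.56 kt.
Cyclone Zeke: ΔP = 42; V ≈ 5.7 × 42^0.65 ≈ 64.71 kt.
Difference ≈ 119.56 − 64.71 = 54.85 → 55 kt.

55 kt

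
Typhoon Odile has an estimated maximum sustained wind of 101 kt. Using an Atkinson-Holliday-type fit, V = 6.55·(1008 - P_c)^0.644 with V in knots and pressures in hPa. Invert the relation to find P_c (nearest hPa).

938 hPa

ΔP = (V / 6.55)^(1/0.644) = (101/6.55)^1.553.
101/6.55 = 15.420; 15.420^1.553 ≈ 69.96 hPa.
P_c = 1008 − 69.96 = 938.04 ≈ 938 hPa.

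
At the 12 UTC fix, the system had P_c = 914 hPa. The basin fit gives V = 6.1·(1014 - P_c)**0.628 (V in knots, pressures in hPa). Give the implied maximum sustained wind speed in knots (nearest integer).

ΔP = 1014 − 914 = 100 hPa.
100^0.628 ≈ 18.030.
V ≈ 6.1 × 18.030 ≈ 110.0 kt.

110 kt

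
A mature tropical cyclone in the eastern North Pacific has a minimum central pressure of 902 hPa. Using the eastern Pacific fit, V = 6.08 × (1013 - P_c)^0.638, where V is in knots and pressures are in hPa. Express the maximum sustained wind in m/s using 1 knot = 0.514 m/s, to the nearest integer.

ΔP = 1013 − 902 = 111 hPa.
V ≈ 6.08 × 111^0.638 = 6.08 × 20.180 ≈ 122.693 kt.
122.693 × 0.514 ≈ 63.06 m/s → 63 m/s.

63 m/s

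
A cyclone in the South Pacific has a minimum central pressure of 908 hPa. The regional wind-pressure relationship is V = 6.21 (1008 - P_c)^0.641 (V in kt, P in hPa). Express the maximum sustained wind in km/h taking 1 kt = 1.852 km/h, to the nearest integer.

ΔP = 1008 − 908 = 100 hPa.
V ≈ 6.21 × 100^0.641 = 6.21 × 19.143 ≈ 118.875 kt.
118.875 × 1.852 ≈ 220.16 km/h → 220 km/h.

220 km/h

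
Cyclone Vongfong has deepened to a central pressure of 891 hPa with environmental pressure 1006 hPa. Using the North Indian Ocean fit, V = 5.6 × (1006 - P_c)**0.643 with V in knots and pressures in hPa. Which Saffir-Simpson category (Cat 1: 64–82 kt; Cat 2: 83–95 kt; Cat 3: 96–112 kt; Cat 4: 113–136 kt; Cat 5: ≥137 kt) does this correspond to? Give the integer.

4

ΔP = 1006 − 891 = 115 hPa.
V ≈ 5.6 × 115^0.643 = 5.6 × 21.14 ≈ 118 kt.
118 kt falls in the Category 4 band.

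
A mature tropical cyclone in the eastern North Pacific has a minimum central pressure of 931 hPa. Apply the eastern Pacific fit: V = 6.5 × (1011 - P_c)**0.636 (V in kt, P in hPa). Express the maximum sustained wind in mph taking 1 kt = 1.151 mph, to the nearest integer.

ΔP = 1011 − 931 = 80 hPa.
V ≈ 6.5 × 80^0.636 = 6.5 × 16.232 ≈ 105.506 kt.
105.506 × 1.151 ≈ 121.44 mph → 121 mph.

121 mph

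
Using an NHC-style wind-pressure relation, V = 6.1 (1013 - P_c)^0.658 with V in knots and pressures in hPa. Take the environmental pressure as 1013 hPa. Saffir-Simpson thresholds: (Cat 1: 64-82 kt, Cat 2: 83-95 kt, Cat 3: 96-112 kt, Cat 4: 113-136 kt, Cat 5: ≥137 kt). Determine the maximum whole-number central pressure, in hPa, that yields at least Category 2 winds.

960 hPa

Category 2 begins at V = 83 kt.
Required ΔP = (83/6.1)^(1/0.658) = 13.607^1.520 ≈ 52.85 hPa.
P_c ≤ 1013 − 52.85 = 960.15, so the highest integer P_c is 960 hPa.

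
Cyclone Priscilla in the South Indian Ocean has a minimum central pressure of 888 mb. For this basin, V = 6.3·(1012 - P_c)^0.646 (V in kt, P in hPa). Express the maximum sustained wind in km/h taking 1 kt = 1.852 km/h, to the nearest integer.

ΔP = 1012 − 888 = 124 mb.
V ≈ 6.3 × 124^0.646 = 6.3 × 22.509 ≈ 141.805 kt.
141.805 × 1.852 ≈ 262.62 km/h → 263 km/h.

263 km/h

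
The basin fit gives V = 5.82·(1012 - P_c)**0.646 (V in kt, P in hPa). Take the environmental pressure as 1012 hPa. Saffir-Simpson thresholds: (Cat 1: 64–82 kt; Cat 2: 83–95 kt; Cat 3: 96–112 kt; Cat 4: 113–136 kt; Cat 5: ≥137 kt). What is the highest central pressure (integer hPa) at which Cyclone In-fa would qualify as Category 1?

971 hPa

Category 1 begins at V = 64 kt.
Required ΔP = (64/5.82)^(1/0.646) = 10.997^1.548 ≈ 40.91 hPa.
P_c ≤ 1012 − 40.91 = 971.09, so the highest integer P_c is 971 hPa.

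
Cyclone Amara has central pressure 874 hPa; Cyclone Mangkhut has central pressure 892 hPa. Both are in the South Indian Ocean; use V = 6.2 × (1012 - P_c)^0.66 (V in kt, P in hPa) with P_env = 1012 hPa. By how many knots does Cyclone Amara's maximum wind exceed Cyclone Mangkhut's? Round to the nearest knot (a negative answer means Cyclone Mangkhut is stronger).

Cyclone Amara: ΔP = 138; V ≈ 6.2 × 138^0.66 ≈ 160.22 kt.
Cyclone Mangkhut: ΔP = 120; V ≈ 6.2 × 120^0.66 ≈ 146.10 kt.
Difference ≈ 160.22 − 146.10 = 14.12 → 14 kt.

14 kt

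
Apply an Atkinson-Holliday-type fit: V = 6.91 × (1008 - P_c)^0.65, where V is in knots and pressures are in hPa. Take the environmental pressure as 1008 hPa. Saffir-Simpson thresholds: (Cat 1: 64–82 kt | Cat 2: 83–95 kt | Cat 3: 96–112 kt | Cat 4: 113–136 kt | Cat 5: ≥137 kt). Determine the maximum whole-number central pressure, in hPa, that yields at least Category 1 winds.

977 hPa

Category 1 begins at V = 64 kt.
Required ΔP = (64/6.91)^(1/0.65) = 9.262^1.538 ≈ 30.71 hPa.
P_c ≤ 1008 − 30.71 = 977.29, so the highest integer P_c is 977 hPa.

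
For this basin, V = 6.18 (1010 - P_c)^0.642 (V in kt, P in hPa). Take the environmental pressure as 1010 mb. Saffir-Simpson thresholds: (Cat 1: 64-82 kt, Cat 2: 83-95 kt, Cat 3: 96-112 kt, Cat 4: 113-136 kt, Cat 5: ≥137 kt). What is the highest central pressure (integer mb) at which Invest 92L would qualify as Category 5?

885 mb

Category 5 begins at V = 137 kt.
Required ΔP = (137/6.18)^(1/0.642) = 22.168^1.558 ≈ 124.78 mb.
P_c ≤ 1010 − 124.78 = 885.22, so the highest integer P_c is 885 mb.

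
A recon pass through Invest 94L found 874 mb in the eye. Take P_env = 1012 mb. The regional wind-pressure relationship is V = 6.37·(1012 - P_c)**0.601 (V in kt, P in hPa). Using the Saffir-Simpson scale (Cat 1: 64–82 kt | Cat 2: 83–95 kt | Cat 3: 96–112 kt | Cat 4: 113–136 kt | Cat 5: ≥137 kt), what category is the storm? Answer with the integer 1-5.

4

ΔP = 1012 − 874 = 138 mb.
V ≈ 6.37 × 138^0.601 = 6.37 × 19.32 ≈ 123 kt.
123 kt falls in the Category 4 band.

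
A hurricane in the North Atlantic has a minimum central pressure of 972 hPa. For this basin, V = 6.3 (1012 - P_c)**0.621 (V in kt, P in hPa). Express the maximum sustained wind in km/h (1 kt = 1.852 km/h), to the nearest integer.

115 km/h

ΔP = 1012 − 972 = 40 hPa.
V ≈ 6.3 × 40^0.621 = 6.3 × 9.883 ≈ 62.262 kt.
62.262 × 1.852 ≈ 115.31 km/h → 115 km/h.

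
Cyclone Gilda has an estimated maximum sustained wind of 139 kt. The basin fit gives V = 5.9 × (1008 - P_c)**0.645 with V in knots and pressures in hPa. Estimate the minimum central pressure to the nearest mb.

ΔP = (V / 5.9)^(1/0.645) = (139/5.9)^1.550.
139/5.9 = 23.559; 23.559^1.550 ≈ 134.09 mb.
P_c = 1008 − 134.09 = 873.91 ≈ 874 mb.

874 mb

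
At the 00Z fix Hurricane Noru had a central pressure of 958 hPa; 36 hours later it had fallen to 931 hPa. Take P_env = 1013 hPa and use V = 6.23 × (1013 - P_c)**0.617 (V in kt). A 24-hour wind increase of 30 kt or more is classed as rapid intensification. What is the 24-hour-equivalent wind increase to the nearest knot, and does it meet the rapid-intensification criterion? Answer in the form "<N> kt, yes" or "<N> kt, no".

V₁: ΔP = 55, V ≈ 6.23 × 55^0.617 ≈ 73.84 kt.
V₂: ΔP = 82, V ≈ 6.23 × 82^0.617 ≈ 94.47 kt.
ΔV over 36 h = 20.63 kt → 24 h equivalent = 20.63 × 24/36 ≈ 13.75 kt.
14 kt < 30 kt ⇒ not rapid intensification.

14 kt, no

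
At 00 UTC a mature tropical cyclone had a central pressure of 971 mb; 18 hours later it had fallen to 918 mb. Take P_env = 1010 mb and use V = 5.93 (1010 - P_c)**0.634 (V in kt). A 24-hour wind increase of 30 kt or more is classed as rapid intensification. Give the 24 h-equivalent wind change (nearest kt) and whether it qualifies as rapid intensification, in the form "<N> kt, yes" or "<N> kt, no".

V₁: ΔP = 39, V ≈ 5.93 × 39^0.634 ≈ 60.50 kt.
V₂: ΔP = 92, V ≈ 5.93 × 92^0.634 ≈ 104.25 kt.
ΔV over 18 h = 43.75 kt → 24 h equivalent = 43.75 × 24/18 ≈ 58.33 kt.
58 kt ≥ 30 kt ⇒ rapid intensification.

58 kt, yes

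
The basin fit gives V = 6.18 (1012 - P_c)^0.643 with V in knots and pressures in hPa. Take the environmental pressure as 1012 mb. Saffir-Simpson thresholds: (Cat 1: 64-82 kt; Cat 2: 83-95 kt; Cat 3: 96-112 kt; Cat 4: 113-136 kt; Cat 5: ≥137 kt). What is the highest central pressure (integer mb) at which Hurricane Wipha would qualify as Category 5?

Category 5 begins at V = 137 kt.
Required ΔP = (137/6.18)^(1/0.643) = 22.168^1.555 ≈ 123.85 mb.
P_c ≤ 1012 − 123.85 = 888.15, so the highest integer P_c is 888 mb.

888 mb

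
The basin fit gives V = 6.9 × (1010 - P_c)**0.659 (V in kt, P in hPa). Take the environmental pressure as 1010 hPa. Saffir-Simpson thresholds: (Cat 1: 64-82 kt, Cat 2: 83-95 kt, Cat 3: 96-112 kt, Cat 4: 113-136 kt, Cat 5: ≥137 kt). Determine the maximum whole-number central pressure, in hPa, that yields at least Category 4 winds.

940 hPa

Category 4 begins at V = 113 kt.
Required ΔP = (113/6.9)^(1/0.659) = 16.377^1.517 ≈ 69.59 hPa.
P_c ≤ 1010 − 69.59 = 940.41, so the highest integer P_c is 940 hPa.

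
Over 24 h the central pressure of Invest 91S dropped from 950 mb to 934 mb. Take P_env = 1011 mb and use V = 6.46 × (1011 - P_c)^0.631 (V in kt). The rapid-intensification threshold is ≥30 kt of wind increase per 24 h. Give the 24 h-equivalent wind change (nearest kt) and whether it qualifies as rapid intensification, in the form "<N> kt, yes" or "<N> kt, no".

V₁: ΔP = 61, V ≈ 6.46 × 61^0.631 ≈ 86.45 kt.
V₂: ΔP = 77, V ≈ 6.46 × 77^0.631 ≈ 100.14 kt.
ΔV over 24 h = 13.69 kt → 24 h equivalent = 13.69 × 24/24 ≈ 13.69 kt.
14 kt < 30 kt ⇒ not rapid intensification.

14 kt, no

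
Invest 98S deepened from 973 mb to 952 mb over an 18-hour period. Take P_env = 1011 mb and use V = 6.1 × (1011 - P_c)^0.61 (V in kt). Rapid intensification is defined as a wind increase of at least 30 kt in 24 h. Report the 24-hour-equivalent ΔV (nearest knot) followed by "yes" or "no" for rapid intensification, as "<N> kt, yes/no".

V₁: ΔP = 38, V ≈ 6.1 × 38^0.61 ≈ 56.10 kt.
V₂: ΔP = 59, V ≈ 6.1 × 59^0.61 ≈ 73.38 kt.
ΔV over 18 h = 17.28 kt → 24 h equivalent = 17.28 × 24/18 ≈ 23.04 kt.
23 kt < 30 kt ⇒ not rapid intensification.

23 kt, no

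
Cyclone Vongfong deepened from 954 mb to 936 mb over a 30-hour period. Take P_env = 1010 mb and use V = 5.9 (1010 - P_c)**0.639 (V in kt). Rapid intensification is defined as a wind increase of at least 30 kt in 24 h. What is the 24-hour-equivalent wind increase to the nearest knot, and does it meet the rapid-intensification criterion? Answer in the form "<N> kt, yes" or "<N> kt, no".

V₁: ΔP = 56, V ≈ 5.9 × 56^0.639 ≈ 77.26 kt.
V₂: ΔP = 74, V ≈ 5.9 × 74^0.639 ≈ 92.32 kt.
ΔV over 30 h = 15.06 kt → 24 h equivalent = 15.06 × 24/30 ≈ 12.05 kt.
12 kt < 30 kt ⇒ not rapid intensification.

12 kt, no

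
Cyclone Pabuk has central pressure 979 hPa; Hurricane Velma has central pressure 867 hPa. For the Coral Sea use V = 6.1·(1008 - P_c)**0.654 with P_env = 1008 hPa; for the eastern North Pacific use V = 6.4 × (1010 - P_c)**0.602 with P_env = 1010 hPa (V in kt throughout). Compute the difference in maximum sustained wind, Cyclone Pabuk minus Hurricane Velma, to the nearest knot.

-72 kt

Cyclone Pabuk: ΔP = 29; V ≈ 6.1 × 29^0.654 ≈ 55.17 kt.
Hurricane Velma: ΔP = 143; V ≈ 6.4 × 143^0.602 ≈ 126.97 kt.
Difference ≈ 55.17 − 126.97 = -71.80 → -72 kt.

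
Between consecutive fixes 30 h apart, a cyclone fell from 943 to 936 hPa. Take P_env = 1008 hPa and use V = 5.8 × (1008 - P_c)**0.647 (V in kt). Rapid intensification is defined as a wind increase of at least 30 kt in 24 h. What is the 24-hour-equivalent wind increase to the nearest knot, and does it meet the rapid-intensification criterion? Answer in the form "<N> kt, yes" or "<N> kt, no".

5 kt, no

V₁: ΔP = 65, V ≈ 5.8 × 65^0.647 ≈ 86.37 kt.
V₂: ΔP = 72, V ≈ 5.8 × 72^0.647 ≈ 92.28 kt.
ΔV over 30 h = 5.91 kt → 24 h equivalent = 5.91 × 24/30 ≈ 4.73 kt.
5 kt < 30 kt ⇒ not rapid intensification.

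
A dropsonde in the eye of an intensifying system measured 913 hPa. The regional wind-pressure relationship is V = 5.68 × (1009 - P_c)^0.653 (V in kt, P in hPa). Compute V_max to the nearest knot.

112 kt

ΔP = 1009 − 913 = 96 hPa.
96^0.653 ≈ 19.698.
V ≈ 5.68 × 19.698 ≈ 111.9 kt.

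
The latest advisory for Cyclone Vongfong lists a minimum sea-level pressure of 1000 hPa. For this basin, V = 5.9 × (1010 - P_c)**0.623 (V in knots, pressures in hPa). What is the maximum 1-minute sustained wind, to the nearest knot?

25 kt

ΔP = 1010 − 1000 = 10 hPa.
10^0.623 ≈ 4.198.
V ≈ 5.9 × 4.198 ≈ 24.8 kt.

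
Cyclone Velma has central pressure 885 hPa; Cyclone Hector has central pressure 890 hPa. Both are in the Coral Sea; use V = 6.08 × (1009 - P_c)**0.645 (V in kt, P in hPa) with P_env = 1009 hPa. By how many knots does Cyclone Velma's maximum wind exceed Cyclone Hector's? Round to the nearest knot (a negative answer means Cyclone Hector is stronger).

Cyclone Velma: ΔP = 124; V ≈ 6.08 × 124^0.645 ≈ 136.19 kt.
Cyclone Hector: ΔP = 119; V ≈ 6.08 × 119^0.645 ≈ 132.63 kt.
Difference ≈ 136.19 − 132.63 = 3.56 → 4 kt.

4 kt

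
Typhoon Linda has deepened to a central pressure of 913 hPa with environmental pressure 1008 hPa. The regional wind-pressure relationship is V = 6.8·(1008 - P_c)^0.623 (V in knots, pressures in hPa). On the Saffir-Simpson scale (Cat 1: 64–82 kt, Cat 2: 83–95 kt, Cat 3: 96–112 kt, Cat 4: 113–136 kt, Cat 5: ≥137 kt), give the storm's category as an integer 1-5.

4

ΔP = 1008 − 913 = 95 hPa.
V ≈ 6.8 × 95^0.623 = 6.8 × 17.07 ≈ 116 kt.
116 kt falls in the Category 4 band.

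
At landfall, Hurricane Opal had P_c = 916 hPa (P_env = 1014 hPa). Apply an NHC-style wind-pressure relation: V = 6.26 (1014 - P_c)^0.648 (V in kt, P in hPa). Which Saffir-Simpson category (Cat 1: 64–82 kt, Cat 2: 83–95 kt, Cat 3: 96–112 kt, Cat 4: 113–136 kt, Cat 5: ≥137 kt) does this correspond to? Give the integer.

4

ΔP = 1014 − 916 = 98 hPa.
V ≈ 6.26 × 98^0.648 = 6.26 × 19.51 ≈ 122 kt.
122 kt falls in the Category 4 band.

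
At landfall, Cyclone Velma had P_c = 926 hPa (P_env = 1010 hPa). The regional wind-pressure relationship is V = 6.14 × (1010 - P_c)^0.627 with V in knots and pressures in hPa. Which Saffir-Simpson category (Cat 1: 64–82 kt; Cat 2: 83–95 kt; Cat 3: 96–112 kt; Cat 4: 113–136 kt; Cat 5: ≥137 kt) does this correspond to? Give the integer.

ΔP = 1010 − 926 = 84 hPa.
V ≈ 6.14 × 84^0.627 = 6.14 × 16.09 ≈ 99 kt.
99 kt falls in the Category 3 band.

3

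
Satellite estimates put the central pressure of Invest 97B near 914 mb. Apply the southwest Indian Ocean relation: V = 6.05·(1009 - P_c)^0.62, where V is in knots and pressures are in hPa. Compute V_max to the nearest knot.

102 kt

ΔP = 1009 − 914 = 95 mb.
95^0.62 ≈ 16.834.
V ≈ 6.05 × 16.834 ≈ 101.8 kt.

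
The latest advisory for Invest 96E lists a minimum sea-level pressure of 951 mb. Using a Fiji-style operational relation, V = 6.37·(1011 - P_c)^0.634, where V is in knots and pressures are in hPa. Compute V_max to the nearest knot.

85 kt

ΔP = 1011 − 951 = 60 mb.
60^0.634 ≈ 13.408.
V ≈ 6.37 × 13.408 ≈ 85.4 kt.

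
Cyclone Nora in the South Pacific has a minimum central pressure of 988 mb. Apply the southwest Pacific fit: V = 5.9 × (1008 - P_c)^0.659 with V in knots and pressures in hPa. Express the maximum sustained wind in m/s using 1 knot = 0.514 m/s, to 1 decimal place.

21.8 m/s

ΔP = 1008 − 988 = 20 mb.
V ≈ 5.9 × 20^0.659 = 5.9 × 7.201 ≈ 42.485 kt.
42.485 × 0.514 ≈ 21.84 m/s → 21.8 m/s.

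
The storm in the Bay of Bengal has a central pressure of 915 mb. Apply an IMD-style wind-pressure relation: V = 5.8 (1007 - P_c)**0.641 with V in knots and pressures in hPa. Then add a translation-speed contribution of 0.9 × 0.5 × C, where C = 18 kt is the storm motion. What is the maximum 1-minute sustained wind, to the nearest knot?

ΔP = 1007 − 915 = 92 mb.
92^0.641 ≈ 18.146.
V ≈ 5.8 × 18.146 ≈ 105.2 kt.
Translation term: 0.9 × 0.5 × 18 = 8.1 kt.
Corrected V ≈ 113.3 kt → 113 kt.

113 kt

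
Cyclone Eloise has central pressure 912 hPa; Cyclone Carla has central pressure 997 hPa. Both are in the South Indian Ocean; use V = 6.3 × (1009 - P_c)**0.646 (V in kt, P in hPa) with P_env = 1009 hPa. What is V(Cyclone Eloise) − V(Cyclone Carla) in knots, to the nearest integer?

90 kt

Cyclone Eloise: ΔP = 97; V ≈ 6.3 × 97^0.646 ≈ 121.00 kt.
Cyclone Carla: ΔP = 12; V ≈ 6.3 × 12^0.646 ≈ 31.37 kt.
Difference ≈ 121.00 − 31.37 = 89.63 → 90 kt.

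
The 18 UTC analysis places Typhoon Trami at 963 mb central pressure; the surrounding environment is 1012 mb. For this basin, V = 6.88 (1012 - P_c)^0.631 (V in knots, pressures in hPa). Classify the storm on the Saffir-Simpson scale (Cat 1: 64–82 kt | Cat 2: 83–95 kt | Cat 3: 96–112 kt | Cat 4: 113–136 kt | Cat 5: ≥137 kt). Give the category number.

ΔP = 1012 − 963 = 49 mb.
V ≈ 6.88 × 49^0.631 = 6.88 × 11.66 ≈ 80 kt.
80 kt falls in the Category 1 band.

1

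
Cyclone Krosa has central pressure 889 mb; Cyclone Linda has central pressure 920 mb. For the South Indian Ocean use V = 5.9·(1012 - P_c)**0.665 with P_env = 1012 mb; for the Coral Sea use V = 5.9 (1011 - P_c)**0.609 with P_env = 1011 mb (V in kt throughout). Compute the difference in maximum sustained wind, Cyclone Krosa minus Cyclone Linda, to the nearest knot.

53 kt

Cyclone Krosa: ΔP = 123; V ≈ 5.9 × 123^0.665 ≈ 144.76 kt.
Cyclone Linda: ΔP = 91; V ≈ 5.9 × 91^0.609 ≈ 92.03 kt.
Difference ≈ 144.76 − 92.03 = 52.73 → 53 kt.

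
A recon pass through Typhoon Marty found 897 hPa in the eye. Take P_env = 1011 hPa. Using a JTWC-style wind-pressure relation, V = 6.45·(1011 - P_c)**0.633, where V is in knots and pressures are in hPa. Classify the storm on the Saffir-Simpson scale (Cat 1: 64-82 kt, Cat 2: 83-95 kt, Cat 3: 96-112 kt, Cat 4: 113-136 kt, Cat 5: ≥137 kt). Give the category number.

ΔP = 1011 − 897 = 114 hPa.
V ≈ 6.45 × 114^0.633 = 6.45 × 20.05 ≈ 129 kt.
129 kt falls in the Category 4 band.

4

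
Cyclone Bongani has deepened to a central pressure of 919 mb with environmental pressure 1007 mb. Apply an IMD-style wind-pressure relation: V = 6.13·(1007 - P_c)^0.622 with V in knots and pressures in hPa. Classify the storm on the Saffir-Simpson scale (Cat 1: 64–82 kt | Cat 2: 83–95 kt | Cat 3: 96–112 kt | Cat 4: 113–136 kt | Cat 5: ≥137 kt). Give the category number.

3

ΔP = 1007 − 919 = 88 mb.
V ≈ 6.13 × 88^0.622 = 6.13 × 16.20 ≈ 99 kt.
99 kt falls in the Category 3 band.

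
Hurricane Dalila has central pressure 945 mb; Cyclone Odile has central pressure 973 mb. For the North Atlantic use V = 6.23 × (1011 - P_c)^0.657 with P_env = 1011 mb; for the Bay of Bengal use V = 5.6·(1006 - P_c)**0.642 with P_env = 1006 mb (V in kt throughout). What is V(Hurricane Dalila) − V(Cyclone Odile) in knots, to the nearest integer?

45 kt

Hurricane Dalila: ΔP = 66; V ≈ 6.23 × 66^0.657 ≈ 97.71 kt.
Cyclone Odile: ΔP = 33; V ≈ 5.6 × 33^0.642 ≈ 52.85 kt.
Difference ≈ 97.71 − 52.85 = 44.86 → 45 kt.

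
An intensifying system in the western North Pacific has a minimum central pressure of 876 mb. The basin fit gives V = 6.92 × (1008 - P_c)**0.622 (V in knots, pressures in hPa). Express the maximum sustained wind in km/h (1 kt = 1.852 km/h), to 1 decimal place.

ΔP = 1008 − 876 = 132 mb.
V ≈ 6.92 × 132^0.622 = 6.92 × 20.845 ≈ 144.246 kt.
144.246 × 1.852 ≈ 267.14 km/h → 267.1 km/h.

267.1 km/h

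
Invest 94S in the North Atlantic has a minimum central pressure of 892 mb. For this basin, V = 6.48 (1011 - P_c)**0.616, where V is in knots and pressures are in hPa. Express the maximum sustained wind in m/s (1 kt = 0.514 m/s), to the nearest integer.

ΔP = 1011 − 892 = 119 mb.
V ≈ 6.48 × 119^0.616 = 6.48 × 18.991 ≈ 123.059 kt.
123.059 × 0.514 ≈ 63.25 m/s → 63 m/s.

63 m/s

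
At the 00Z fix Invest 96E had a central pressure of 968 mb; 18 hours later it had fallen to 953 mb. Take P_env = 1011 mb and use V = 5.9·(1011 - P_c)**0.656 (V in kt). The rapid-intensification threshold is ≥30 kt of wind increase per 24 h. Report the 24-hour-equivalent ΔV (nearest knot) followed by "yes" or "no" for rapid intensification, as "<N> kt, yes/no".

20 kt, no

V₁: ΔP = 43, V ≈ 5.9 × 43^0.656 ≈ 69.57 kt.
V₂: ΔP = 58, V ≈ 5.9 × 58^0.656 ≈ 84.66 kt.
ΔV over 18 h = 15.09 kt → 24 h equivalent = 15.09 × 24/18 ≈ 20.12 kt.
20 kt < 30 kt ⇒ not rapid intensification.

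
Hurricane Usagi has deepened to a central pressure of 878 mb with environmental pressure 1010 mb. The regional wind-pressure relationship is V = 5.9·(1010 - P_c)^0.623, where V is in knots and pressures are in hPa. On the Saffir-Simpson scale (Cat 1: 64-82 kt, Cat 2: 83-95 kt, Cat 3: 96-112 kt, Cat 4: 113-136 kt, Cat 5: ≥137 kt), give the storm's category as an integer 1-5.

4

ΔP = 1010 − 878 = 132 mb.
V ≈ 5.9 × 132^0.623 = 5.9 × 20.95 ≈ 124 kt.
124 kt falls in the Category 4 band.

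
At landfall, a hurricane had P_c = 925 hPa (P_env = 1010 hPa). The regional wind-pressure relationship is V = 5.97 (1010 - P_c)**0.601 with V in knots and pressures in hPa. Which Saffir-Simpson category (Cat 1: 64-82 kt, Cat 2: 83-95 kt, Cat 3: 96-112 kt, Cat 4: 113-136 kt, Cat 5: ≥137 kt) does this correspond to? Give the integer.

ΔP = 1010 − 925 = 85 hPa.
V ≈ 5.97 × 85^0.601 = 5.97 × 14.44 ≈ 86 kt.
86 kt falls in the Category 2 band.

2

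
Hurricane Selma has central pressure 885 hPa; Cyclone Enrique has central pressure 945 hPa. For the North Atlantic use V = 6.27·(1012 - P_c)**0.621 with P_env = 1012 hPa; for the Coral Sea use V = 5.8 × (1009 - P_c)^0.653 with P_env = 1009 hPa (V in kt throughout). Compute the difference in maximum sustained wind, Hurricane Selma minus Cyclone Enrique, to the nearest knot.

Hurricane Selma: ΔP = 127; V ≈ 6.27 × 127^0.621 ≈ 126.98 kt.
Cyclone Enrique: ΔP = 64; V ≈ 5.8 × 64^0.653 ≈ 87.67 kt.
Difference ≈ 126.98 − 87.67 = 39.31 → 39 kt.

39 kt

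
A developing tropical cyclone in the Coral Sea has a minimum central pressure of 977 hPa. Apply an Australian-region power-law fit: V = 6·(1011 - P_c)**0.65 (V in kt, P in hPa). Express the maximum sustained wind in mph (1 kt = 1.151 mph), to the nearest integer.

ΔP = 1011 − 977 = 34 hPa.
V ≈ 6 × 34^0.65 = 6 × 9.896 ≈ 59.376 kt.
59.376 × 1.151 ≈ 68.34 mph → 68 mph.

68 mph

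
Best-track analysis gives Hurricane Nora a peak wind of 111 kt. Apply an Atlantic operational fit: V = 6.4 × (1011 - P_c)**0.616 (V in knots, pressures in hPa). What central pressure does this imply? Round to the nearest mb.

908 mb

ΔP = (V / 6.4)^(1/0.616) = (111/6.4)^1.623.
111/6.4 = 17.344; 17.344^1.623 ≈ 102.71 mb.
P_c = 1011 − 102.71 = 908.29 ≈ 908 mb.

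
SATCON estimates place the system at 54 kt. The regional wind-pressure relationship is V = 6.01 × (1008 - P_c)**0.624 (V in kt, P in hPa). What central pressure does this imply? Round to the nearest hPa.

974 hPa

ΔP = (V / 6.01)^(1/0.624) = (54/6.01)^1.603.
54/6.01 = 8.985; 8.985^1.603 ≈ 33.73 hPa.
P_c = 1008 − 33.73 = 974.27 ≈ 974 hPa.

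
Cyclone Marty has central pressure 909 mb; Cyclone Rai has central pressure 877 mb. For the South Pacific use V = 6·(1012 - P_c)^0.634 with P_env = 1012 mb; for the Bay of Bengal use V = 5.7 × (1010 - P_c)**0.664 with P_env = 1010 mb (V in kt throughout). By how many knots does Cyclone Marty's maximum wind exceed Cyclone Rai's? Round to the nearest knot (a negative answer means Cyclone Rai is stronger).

-33 kt

Cyclone Marty: ΔP = 103; V ≈ 6 × 103^0.634 ≈ 113.32 kt.
Cyclone Rai: ΔP = 133; V ≈ 5.7 × 133^0.664 ≈ 146.59 kt.
Difference ≈ 113.32 − 146.59 = -33.27 → -33 kt.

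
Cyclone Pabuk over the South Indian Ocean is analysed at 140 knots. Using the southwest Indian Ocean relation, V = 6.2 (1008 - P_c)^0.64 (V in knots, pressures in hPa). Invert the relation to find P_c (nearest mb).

ΔP = (V / 6.2)^(1/0.64) = (140/6.2)^1.562.
140/6.2 = 22.581; 22.581^1.562 ≈ 130.38 mb.
P_c = 1008 − 130.38 = 877.62 ≈ 878 mb.

878 mb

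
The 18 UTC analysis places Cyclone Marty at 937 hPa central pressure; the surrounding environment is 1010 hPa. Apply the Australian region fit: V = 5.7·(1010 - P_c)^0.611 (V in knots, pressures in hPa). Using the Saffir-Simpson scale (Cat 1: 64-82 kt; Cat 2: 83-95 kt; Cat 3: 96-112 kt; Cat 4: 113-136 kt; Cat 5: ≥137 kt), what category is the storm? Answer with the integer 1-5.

1

ΔP = 1010 − 937 = 73 hPa.
V ≈ 5.7 × 73^0.611 = 5.7 × 13.76 ≈ 78 kt.
78 kt falls in the Category 1 band.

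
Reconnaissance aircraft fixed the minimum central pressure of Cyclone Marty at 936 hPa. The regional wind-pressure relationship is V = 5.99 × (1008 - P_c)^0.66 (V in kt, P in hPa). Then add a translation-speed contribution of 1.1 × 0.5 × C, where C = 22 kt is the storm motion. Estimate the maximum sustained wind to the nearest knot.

113 kt

ΔP = 1008 − 936 = 72 hPa.
72^0.66 ≈ 16.821.
V ≈ 5.99 × 16.821 ≈ 100.8 kt.
Translation term: 1.1 × 0.5 × 22 = 12.1 kt.
Corrected V ≈ 112.9 kt → 113 kt.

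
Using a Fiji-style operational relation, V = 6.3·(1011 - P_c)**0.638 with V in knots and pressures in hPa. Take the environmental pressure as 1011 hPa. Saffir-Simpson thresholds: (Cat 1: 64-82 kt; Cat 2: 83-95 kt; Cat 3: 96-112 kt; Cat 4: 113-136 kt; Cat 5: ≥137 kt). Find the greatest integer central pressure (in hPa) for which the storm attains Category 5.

886 hPa

Category 5 begins at V = 137 kt.
Required ΔP = (137/6.3)^(1/0.638) = 21.746^1.567 ≈ 124.80 hPa.
P_c ≤ 1011 − 124.80 = 886.20, so the highest integer P_c is 886 hPa.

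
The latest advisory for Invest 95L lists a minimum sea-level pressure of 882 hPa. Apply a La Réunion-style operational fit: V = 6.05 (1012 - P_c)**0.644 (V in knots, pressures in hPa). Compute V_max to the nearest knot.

ΔP = 1012 − 882 = 130 hPa.
130^0.644 ≈ 22.982.
V ≈ 6.05 × 22.982 ≈ 139.0 kt.

139 kt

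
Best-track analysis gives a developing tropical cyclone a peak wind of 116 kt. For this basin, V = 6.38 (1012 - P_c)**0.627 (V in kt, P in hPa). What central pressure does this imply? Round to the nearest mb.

910 mb

ΔP = (V / 6.38)^(1/0.627) = (116/6.38)^1.595.
116/6.38 = 18.182; 18.182^1.595 ≈ 102.09 mb.
P_c = 1012 − 102.09 = 909.91 ≈ 910 mb.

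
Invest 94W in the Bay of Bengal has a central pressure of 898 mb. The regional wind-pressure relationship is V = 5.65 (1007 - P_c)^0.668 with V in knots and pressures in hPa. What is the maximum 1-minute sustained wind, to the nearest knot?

130 kt

ΔP = 1007 − 898 = 109 mb.
109^0.668 ≈ 22.962.
V ≈ 5.65 × 22.962 ≈ 129.7 kt.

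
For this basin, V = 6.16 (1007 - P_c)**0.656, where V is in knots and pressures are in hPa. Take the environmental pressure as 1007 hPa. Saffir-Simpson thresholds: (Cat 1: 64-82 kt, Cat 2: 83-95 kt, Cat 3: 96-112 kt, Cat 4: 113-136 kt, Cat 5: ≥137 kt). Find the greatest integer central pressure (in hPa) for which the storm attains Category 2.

954 hPa

Category 2 begins at V = 83 kt.
Required ΔP = (83/6.16)^(1/0.656) = 13.474^1.524 ≈ 52.70 hPa.
P_c ≤ 1007 − 52.70 = 954.30, so the highest integer P_c is 954 hPa.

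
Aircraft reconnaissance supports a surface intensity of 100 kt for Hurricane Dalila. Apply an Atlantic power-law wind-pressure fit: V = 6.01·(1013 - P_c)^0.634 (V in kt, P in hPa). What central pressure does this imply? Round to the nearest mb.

929 mb

ΔP = (V / 6.01)^(1/0.634) = (100/6.01)^1.577.
100/6.01 = 16.639; 16.639^1.577 ≈ 84.35 mb.
P_c = 1013 − 84.35 = 928.65 ≈ 929 mb.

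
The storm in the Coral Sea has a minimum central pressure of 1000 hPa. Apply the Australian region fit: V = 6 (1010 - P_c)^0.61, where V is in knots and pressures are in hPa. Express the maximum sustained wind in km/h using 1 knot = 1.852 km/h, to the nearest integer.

ΔP = 1010 − 1000 = 10 hPa.
V ≈ 6 × 10^0.61 = 6 × 4.074 ≈ 24.443 kt.
24.443 × 1.852 ≈ 45.27 km/h → 45 km/h.

45 km/h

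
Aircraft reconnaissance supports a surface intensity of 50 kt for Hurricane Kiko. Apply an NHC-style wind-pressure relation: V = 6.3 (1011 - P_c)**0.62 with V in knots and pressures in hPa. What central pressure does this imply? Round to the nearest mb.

ΔP = (V / 6.3)^(1/0.62) = (50/6.3)^1.613.
50/6.3 = 7.937; 7.937^1.613 ≈ 28.25 mb.
P_c = 1011 − 28.25 = 982.75 ≈ 983 mb.

983 mb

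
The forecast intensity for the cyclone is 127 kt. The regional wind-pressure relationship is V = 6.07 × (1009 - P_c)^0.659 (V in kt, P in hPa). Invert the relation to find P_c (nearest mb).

908 mb

ΔP = (V / 6.07)^(1/0.659) = (127/6.07)^1.517.
127/6.07 = 20.923; 20.923^1.517 ≈ 100.92 mb.
P_c = 1009 − 100.92 = 908.08 ≈ 908 mb.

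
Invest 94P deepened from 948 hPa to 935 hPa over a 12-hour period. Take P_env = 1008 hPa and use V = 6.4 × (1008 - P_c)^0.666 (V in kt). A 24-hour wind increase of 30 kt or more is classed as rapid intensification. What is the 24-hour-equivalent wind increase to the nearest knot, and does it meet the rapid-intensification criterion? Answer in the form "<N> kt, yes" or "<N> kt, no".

27 kt, no

V₁: ΔP = 60, V ≈ 6.4 × 60^0.666 ≈ 97.82 kt.
V₂: ΔP = 73, V ≈ 6.4 × 73^0.666 ≈ 111.47 kt.
ΔV over 12 h = 13.65 kt → 24 h equivalent = 13.65 × 24/12 ≈ 27.30 kt.
27 kt < 30 kt ⇒ not rapid intensification.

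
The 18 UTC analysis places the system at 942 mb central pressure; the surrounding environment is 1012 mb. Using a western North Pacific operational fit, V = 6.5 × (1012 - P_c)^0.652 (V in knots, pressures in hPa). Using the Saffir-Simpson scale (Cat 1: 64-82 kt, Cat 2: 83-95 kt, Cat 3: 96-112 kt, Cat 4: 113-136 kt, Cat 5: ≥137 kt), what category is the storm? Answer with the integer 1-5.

ΔP = 1012 − 942 = 70 mb.
V ≈ 6.5 × 70^0.652 = 6.5 × 15.96 ≈ 104 kt.
104 kt falls in the Category 3 band.

3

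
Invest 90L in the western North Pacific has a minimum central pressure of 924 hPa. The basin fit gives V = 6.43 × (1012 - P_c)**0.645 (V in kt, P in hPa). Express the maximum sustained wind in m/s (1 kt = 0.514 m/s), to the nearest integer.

59 m/s

ΔP = 1012 − 924 = 88 hPa.
V ≈ 6.43 × 88^0.645 = 6.43 × 17.955 ≈ 115.452 kt.
115.452 × 0.514 ≈ 59.34 m/s → 59 m/s.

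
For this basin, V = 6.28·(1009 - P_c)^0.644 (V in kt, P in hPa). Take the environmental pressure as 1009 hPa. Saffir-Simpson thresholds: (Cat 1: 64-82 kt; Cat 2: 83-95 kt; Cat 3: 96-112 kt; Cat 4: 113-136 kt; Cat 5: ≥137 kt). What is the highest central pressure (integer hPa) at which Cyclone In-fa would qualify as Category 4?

Category 4 begins at V = 113 kt.
Required ΔP = (113/6.28)^(1/0.644) = 17.994^1.553 ≈ 88.91 hPa.
P_c ≤ 1009 − 88.91 = 920.09, so the highest integer P_c is 920 hPa.

920 hPa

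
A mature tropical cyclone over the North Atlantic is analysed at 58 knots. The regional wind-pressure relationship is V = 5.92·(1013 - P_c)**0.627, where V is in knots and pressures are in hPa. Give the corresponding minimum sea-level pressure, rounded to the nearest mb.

ΔP = (V / 5.92)^(1/0.627) = (58/5.92)^1.595.
58/5.92 = 9.797; 9.797^1.595 ≈ 38.08 mb.
P_c = 1013 − 38.08 = 974.92 ≈ 975 mb.

975 mb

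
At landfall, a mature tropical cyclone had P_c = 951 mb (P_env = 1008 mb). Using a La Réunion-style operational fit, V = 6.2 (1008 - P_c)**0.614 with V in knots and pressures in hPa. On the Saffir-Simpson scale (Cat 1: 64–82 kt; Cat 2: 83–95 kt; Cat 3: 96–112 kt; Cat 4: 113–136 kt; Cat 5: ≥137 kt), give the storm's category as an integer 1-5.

ΔP = 1008 − 951 = 57 mb.
V ≈ 6.2 × 57^0.614 = 6.2 × 11.97 ≈ 74 kt.
74 kt falls in the Category 1 band.

1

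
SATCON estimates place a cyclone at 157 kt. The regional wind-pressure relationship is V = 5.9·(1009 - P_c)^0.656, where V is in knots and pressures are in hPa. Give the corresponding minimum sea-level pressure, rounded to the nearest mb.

ΔP = (V / 5.9)^(1/0.656) = (157/5.9)^1.524.
157/5.9 = 26.610; 26.610^1.524 ≈ 148.71 mb.
P_c = 1009 − 148.71 = 860.29 ≈ 860 mb.

860 mb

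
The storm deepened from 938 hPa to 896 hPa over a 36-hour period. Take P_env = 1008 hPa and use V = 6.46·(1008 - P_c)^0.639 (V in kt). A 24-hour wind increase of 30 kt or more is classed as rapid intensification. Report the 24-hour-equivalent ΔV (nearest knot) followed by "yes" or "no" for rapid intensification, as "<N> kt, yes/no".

23 kt, no

V₁: ΔP = 70, V ≈ 6.46 × 70^0.639 ≈ 97.56 kt.
V₂: ΔP = 112, V ≈ 6.46 × 112^0.639 ≈ 131.73 kt.
ΔV over 36 h = 34.17 kt → 24 h equivalent = 34.17 × 24/36 ≈ 22.78 kt.
23 kt < 30 kt ⇒ not rapid intensification.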